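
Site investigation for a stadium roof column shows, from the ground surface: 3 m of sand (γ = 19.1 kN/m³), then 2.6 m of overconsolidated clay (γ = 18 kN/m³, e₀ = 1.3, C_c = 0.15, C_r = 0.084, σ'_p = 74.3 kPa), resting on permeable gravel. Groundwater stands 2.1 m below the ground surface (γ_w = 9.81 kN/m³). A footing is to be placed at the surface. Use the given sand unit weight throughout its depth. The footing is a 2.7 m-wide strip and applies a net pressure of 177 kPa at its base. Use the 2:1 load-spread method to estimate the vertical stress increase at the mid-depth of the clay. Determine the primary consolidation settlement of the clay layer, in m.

Mid-depth of clay below the ground surface: z = 3 + 2.6/2 = 4.3 m.
Total vertical stress at mid-clay: σ_v = 19.1×3 + 18×1.3 = 80.7 kPa.
Pore pressure: u = 9.81×(4.3 − 2.1) = 21.582 kPa.
Initial effective stress: σ'_0 = σ_v − u = 80.7 − 21.582 = 59.118 kPa.
Stress increase at mid-clay by the 2:1 spreading method:
Δσ = qB/(B+z) = 177×2.7/(2.7+4.3) = 68.271 kPa
Final effective stress: σ'_f = 59.118 + 68.271 = 127.39 kPa.
σ'_f = 127.39 > σ'_p = 74.3 kPa, so the stress path crosses the preconsolidation pressure — recompression up to σ'_p, then virgin compression beyond:
S_c = H/(1+e₀)·[C_r·log₁₀(σ'_p/σ'_0) + C_c·log₁₀(σ'_f/σ'_p)]
    = 2.6/2.3 × [0.084×log₁₀(74.3/59.118) + 0.15×log₁₀(127.39/74.3)]
    = 1.1304 × [0.0083386 + 0.035122] = 0.04913 m

S_c ≈ 0.0491 m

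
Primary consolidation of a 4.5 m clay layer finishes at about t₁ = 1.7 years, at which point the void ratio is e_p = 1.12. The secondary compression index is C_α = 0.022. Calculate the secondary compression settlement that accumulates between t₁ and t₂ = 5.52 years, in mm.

S_s ≈ 23.9 mm

Secondary compression: S_s = C_α·H/(1+e_p)·log₁₀(t₂/t₁)
S_s = 0.022×4.5/(1+1.12)×log₁₀(5.52/1.7)
    = 0.0467 × 0.5115 = 0.02389 m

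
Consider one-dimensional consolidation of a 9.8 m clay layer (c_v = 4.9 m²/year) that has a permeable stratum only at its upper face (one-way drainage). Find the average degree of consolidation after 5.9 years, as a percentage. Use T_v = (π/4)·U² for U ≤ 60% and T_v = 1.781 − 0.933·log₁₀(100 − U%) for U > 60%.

Drainage path length: H_d = H = 9.8 m (single drainage).
T_v = c_v·t/H_d² = 4.9×5.9/9.8² = 0.30102.
T_v = 0.30102 corresponds to the U > 60% branch:
U = 1 − 10^((1.781 − T_v)/0.933)/100 = 0.6143

U ≈ 61.4 %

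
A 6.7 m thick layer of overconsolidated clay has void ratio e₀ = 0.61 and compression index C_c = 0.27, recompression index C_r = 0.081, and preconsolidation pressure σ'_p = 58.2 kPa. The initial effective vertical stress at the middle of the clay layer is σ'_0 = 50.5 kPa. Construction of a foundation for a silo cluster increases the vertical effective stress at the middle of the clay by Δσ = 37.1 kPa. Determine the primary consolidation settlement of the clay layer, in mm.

S_c ≈ 220 mm

Final effective stress: σ'_f = 50.5 + 37.1 = 87.6 kPa.
σ'_f = 87.6 > σ'_p = 58.2 kPa, so the stress path crosses the preconsolidation pressure — recompression up to σ'_p, then virgin compression beyond:
S_c = H/(1+e₀)·[C_r·log₁₀(σ'_p/σ'_0) + C_c·log₁₀(σ'_f/σ'_p)]
    = 6.7/1.61 × [0.081×log₁₀(58.2/50.5) + 0.27×log₁₀(87.6/58.2)]
    = 4.1615 × [0.0049922 + 0.047947] = 0.2203 m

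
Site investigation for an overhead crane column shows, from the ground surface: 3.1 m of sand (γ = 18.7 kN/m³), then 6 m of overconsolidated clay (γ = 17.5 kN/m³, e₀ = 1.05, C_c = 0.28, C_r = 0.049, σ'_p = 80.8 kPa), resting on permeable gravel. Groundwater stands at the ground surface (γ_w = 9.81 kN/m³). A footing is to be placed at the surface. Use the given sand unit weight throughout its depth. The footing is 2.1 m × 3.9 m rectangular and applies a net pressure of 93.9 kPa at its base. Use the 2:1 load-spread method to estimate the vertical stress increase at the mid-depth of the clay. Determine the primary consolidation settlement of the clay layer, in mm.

Mid-depth of clay below the ground surface: z = 3.1 + 6/2 = 6.1 m.
Total vertical stress at mid-clay: σ_v = 18.7×3.1 + 17.5×3 = 110.47 kPa.
Pore pressure: u = 9.81×(6.1 − 0) = 59.841 kPa.
Initial effective stress: σ'_0 = σ_v − u = 110.47 − 59.841 = 50.629 kPa.
Stress increase at mid-clay by the 2:1 spreading method:
Δσ = qBL/((B+z)(L+z)) = 93.9×2.1×3.9/((2.1+6.1)(3.9+6.1)) = 9.3785 kPa
Final effective stress: σ'_f = 50.629 + 9.3785 = 60.008 kPa.
σ'_f = 60.008 ≤ σ'_p = 80.8 kPa, so the clay remains overconsolidated and only the recompression index applies:
S_c = C_r·H/(1+e₀)·log₁₀(σ'_f/σ'_0) = 0.049×6/2.05×log₁₀(60.008/50.629)
    = 0.14341 × 0.07381 = 0.01059 m

S_c ≈ 10.6 mm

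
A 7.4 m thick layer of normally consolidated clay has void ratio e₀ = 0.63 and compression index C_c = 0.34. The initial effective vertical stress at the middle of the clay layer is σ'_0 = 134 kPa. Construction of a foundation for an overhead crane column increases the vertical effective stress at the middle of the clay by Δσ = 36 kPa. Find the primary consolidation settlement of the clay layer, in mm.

S_c ≈ 160 mm

Final effective stress: σ'_f = σ'_0 + Δσ = 134 + 36 = 170 kPa.
Normally consolidated clay, so the full stress increment lies on the virgin compression line:
S_c = C_c·H/(1+e₀)·log₁₀(σ'_f/σ'_0) = 0.34×7.4/(1+0.63)×log₁₀(170/134)
    = 1.5436 × 0.10334 = 0.1595 m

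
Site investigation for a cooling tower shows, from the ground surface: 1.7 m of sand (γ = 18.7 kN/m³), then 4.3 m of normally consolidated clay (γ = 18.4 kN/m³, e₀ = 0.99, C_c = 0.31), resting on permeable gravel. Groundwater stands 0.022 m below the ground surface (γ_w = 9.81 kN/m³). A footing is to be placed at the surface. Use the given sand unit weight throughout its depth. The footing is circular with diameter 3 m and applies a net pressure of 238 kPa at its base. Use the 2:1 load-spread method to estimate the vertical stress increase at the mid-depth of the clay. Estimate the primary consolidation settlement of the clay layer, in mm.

S_c ≈ 249 mm

Mid-depth of clay below the ground surface: z = 1.7 + 4.3/2 = 3.85 m.
Total vertical stress at mid-clay: σ_v = 18.7×1.7 + 18.4×2.15 = 71.35 kPa.
Pore pressure: u = 9.81×(3.85 − 0.022) = 37.553 kPa.
Initial effective stress: σ'_0 = σ_v − u = 71.35 − 37.553 = 33.797 kPa.
Stress increase at mid-clay by the 2:1 spreading method:
Δσ ≈ qD²/(D+z)² = 238×3²/(3+3.85)² = 45.65 kPa
Final effective stress: σ'_f = σ'_0 + Δσ = 33.797 + 45.65 = 79.447 kPa.
Normally consolidated clay, so the full stress increment lies on the virgin compression line:
S_c = C_c·H/(1+e₀)·log₁₀(σ'_f/σ'_0) = 0.31×4.3/(1+0.99)×log₁₀(79.447/33.797)
    = 0.66985 × 0.3712 = 0.2486 m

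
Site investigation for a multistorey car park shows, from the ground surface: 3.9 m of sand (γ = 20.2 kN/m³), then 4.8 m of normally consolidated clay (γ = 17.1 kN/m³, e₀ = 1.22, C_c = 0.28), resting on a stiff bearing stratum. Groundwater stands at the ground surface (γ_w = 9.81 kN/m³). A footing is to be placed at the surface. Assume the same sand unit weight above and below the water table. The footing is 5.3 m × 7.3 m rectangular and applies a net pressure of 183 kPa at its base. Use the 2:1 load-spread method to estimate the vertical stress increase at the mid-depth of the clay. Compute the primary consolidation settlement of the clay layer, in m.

S_c ≈ 0.151 m

Mid-depth of clay below the ground surface: z = 3.9 + 4.8/2 = 6.3 m.
Total vertical stress at mid-clay: σ_v = 20.2×3.9 + 17.1×2.4 = 119.82 kPa.
Pore pressure: u = 9.81×(6.3 − 0) = 61.803 kPa.
Initial effective stress: σ'_0 = σ_v − u = 119.82 − 61.803 = 58.017 kPa.
Stress increase at mid-clay by the 2:1 spreading method:
Δσ = qBL/((B+z)(L+z)) = 183×5.3×7.3/((5.3+6.3)(7.3+6.3)) = 44.88 kPa
Final effective stress: σ'_f = σ'_0 + Δσ = 58.017 + 44.88 = 102.9 kPa.
Normally consolidated clay, so the full stress increment lies on the virgin compression line:
S_c = C_c·H/(1+e₀)·log₁₀(σ'_f/σ'_0) = 0.28×4.8/(1+1.22)×log₁₀(102.9/58.017)
    = 0.60541 × 0.24886 = 0.1507 m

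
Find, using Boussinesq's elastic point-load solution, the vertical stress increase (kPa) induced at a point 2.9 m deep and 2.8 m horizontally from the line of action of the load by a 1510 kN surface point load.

Boussinesq vertical stress below a point load on an elastic half-space:
Δσ_z = 3P/(2πz²) · [1 + (r/z)²]^(−5/2)
r/z = 2.8/2.9 = 0.96552; [1+(r/z)²]^(−5/2) = 0.19269.
Δσ_z = 3×1510/(2π×2.9²) × 0.19269 = 85.728 × 0.19269 = 16.52 kPa

Δσ_z ≈ 16.5 kPa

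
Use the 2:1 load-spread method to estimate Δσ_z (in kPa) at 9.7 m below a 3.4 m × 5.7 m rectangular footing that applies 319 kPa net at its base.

Δσ_z ≈ 30.6 kPa

By the 2:1 method the load spreads at 1 horizontal : 2 vertical, so at depth z the loaded area has grown by z in each plan dimension:
Δσ = qBL/((B+z)(L+z)) = 319×3.4×5.7/((3.4+9.7)(5.7+9.7)) = 30.644 kPa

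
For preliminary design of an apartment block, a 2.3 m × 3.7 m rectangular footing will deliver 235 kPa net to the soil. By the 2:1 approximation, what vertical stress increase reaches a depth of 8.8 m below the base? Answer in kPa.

By the 2:1 method the load spreads at 1 horizontal : 2 vertical, so at depth z the loaded area has grown by z in each plan dimension:
Δσ = qBL/((B+z)(L+z)) = 235×2.3×3.7/((2.3+8.8)(3.7+8.8)) = 14.413 kPa

Δσ_z ≈ 14.4 kPa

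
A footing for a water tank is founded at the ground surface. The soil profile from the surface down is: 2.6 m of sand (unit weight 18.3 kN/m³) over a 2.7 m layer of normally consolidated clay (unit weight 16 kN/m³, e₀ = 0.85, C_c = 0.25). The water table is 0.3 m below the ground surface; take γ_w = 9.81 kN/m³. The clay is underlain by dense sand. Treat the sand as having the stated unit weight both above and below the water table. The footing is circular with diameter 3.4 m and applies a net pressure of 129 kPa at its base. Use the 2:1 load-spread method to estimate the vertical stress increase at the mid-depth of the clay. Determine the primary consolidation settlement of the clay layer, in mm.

Mid-depth of clay below the ground surface: z = 2.6 + 2.7/2 = 3.95 m.
Total vertical stress at mid-clay: σ_v = 18.3×2.6 + 16×1.35 = 69.18 kPa.
Pore pressure: u = 9.81×(3.95 − 0.3) = 35.806 kPa.
Initial effective stress: σ'_0 = σ_v − u = 69.18 − 35.806 = 33.374 kPa.
Stress increase at mid-clay by the 2:1 spreading method:
Δσ ≈ qD²/(D+z)² = 129×3.4²/(3.4+3.95)² = 27.604 kPa
Final effective stress: σ'_f = σ'_0 + Δσ = 33.374 + 27.604 = 60.978 kPa.
Normally consolidated clay, so the full stress increment lies on the virgin compression line:
S_c = C_c·H/(1+e₀)·log₁₀(σ'_f/σ'_0) = 0.25×2.7/(1+0.85)×log₁₀(60.978/33.374)
    = 0.36486 × 0.26176 = 0.09551 m

S_c ≈ 95.5 mm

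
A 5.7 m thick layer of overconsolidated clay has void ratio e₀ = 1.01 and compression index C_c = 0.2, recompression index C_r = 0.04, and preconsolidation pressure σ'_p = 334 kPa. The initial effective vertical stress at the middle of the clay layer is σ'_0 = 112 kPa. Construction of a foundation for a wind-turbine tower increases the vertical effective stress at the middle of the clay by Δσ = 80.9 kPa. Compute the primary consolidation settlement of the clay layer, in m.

S_c ≈ 0.0268 m

Final effective stress: σ'_f = 112 + 80.9 = 192.9 kPa.
σ'_f = 192.9 ≤ σ'_p = 334 kPa, so the clay remains overconsolidated and only the recompression index applies:
S_c = C_r·H/(1+e₀)·log₁₀(σ'_f/σ'_0) = 0.04×5.7/2.01×log₁₀(192.9/112)
    = 0.11343 × 0.23611 = 0.02678 m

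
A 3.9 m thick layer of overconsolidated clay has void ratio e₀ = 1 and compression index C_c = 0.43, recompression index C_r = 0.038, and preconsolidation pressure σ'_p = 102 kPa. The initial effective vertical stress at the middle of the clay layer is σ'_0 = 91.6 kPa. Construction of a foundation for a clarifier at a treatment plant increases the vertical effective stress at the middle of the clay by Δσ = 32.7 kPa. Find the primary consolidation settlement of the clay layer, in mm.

S_c ≈ 75.5 mm

Final effective stress: σ'_f = 91.6 + 32.7 = 124.3 kPa.
σ'_f = 124.3 > σ'_p = 102 kPa, so the stress path crosses the preconsolidation pressure — recompression up to σ'_p, then virgin compression beyond:
S_c = H/(1+e₀)·[C_r·log₁₀(σ'_p/σ'_0) + C_c·log₁₀(σ'_f/σ'_p)]
    = 3.9/2 × [0.038×log₁₀(102/91.6) + 0.43×log₁₀(124.3/102)]
    = 1.95 × [0.0017748 + 0.036925] = 0.07546 m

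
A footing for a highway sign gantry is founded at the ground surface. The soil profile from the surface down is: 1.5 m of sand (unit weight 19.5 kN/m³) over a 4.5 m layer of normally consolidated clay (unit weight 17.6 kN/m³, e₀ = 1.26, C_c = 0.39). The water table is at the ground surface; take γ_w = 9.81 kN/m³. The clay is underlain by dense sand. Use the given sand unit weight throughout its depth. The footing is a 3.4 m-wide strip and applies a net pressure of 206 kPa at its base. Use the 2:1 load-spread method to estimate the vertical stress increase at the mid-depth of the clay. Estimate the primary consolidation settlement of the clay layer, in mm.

S_c ≈ 472 mm

Mid-depth of clay below the ground surface: z = 1.5 + 4.5/2 = 3.75 m.
Total vertical stress at mid-clay: σ_v = 19.5×1.5 + 17.6×2.25 = 68.85 kPa.
Pore pressure: u = 9.81×(3.75 − 0) = 36.788 kPa.
Initial effective stress: σ'_0 = σ_v − u = 68.85 − 36.788 = 32.062 kPa.
Stress increase at mid-clay by the 2:1 spreading method:
Δσ = qB/(B+z) = 206×3.4/(3.4+3.75) = 97.958 kPa
Final effective stress: σ'_f = σ'_0 + Δσ = 32.062 + 97.958 = 130.02 kPa.
Normally consolidated clay, so the full stress increment lies on the virgin compression line:
S_c = C_c·H/(1+e₀)·log₁₀(σ'_f/σ'_0) = 0.39×4.5/(1+1.26)×log₁₀(130.02/32.062)
    = 0.77655 × 0.60802 = 0.4722 m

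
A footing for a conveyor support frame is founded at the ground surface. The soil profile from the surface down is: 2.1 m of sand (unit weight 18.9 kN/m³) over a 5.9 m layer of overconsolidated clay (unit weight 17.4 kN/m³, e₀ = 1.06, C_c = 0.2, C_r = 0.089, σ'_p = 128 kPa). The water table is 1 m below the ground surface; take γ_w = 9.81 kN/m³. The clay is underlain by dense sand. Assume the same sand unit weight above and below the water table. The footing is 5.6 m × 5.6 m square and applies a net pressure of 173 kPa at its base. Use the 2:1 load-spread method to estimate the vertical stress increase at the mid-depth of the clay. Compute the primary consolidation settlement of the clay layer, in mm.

Mid-depth of clay below the ground surface: z = 2.1 + 5.9/2 = 5.05 m.
Total vertical stress at mid-clay: σ_v = 18.9×2.1 + 17.4×2.95 = 91.02 kPa.
Pore pressure: u = 9.81×(5.05 − 1) = 39.73 kPa.
Initial effective stress: σ'_0 = σ_v − u = 91.02 − 39.73 = 51.29 kPa.
Stress increase at mid-clay by the 2:1 spreading method:
Δσ = qBL/((B+z)(L+z)) = 173×5.6×5.6/((5.6+5.05)(5.6+5.05)) = 47.832 kPa
Final effective stress: σ'_f = 51.29 + 47.832 = 99.122 kPa.
σ'_f = 99.122 ≤ σ'_p = 128 kPa, so the clay remains overconsolidated and only the recompression index applies:
S_c = C_r·H/(1+e₀)·log₁₀(σ'_f/σ'_0) = 0.089×5.9/2.06×log₁₀(99.122/51.29)
    = 0.2549 × 0.28614 = 0.07294 m

S_c ≈ 72.9 mm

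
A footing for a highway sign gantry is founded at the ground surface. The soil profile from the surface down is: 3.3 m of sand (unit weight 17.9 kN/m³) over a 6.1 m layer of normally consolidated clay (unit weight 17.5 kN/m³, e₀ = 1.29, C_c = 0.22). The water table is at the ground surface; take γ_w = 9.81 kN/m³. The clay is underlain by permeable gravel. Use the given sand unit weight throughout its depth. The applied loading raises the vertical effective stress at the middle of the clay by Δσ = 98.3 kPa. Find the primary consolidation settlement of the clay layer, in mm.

Mid-depth of clay below the ground surface: z = 3.3 + 6.1/2 = 6.35 m.
Total vertical stress at mid-clay: σ_v = 17.9×3.3 + 17.5×3.05 = 112.44 kPa.
Pore pressure: u = 9.81×(6.35 − 0) = 62.294 kPa.
Initial effective stress: σ'_0 = σ_v − u = 112.44 − 62.294 = 50.146 kPa.
Final effective stress: σ'_f = σ'_0 + Δσ = 50.146 + 98.3 = 148.45 kPa.
Normally consolidated clay, so the full stress increment lies on the virgin compression line:
S_c = C_c·H/(1+e₀)·log₁₀(σ'_f/σ'_0) = 0.22×6.1/(1+1.29)×log₁₀(148.45/50.146)
    = 0.58603 × 0.47134 = 0.2762 m

S_c ≈ 276 mm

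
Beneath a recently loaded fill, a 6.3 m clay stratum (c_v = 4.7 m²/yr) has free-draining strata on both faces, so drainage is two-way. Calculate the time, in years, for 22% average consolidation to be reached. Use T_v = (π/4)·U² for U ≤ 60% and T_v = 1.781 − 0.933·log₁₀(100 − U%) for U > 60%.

t ≈ 0.0803 years

Drainage path length: H_d = H/2 = 3.15 m (double drainage).
U ≤ 60%: T_v = (π/4)·U² = (π/4)×0.22² = 0.038013.
t = T_v·H_d²/c_v = 0.038013×3.15²/4.7 = 0.08025 years.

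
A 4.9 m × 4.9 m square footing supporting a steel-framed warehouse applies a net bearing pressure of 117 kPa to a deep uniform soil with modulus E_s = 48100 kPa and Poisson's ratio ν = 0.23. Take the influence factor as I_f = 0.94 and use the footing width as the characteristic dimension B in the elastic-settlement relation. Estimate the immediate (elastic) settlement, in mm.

Immediate (elastic) settlement: S_e = q·B·(1−ν²)/E_s · I_f.
S_e = 117 × 4.9 × (1 − 0.23²) / 48100 × 0.94
    = 117 × 4.9 × 0.9471 / 48100 × 0.94
    = 0.01061 m = 10.61 mm

S_e ≈ 10.6 mm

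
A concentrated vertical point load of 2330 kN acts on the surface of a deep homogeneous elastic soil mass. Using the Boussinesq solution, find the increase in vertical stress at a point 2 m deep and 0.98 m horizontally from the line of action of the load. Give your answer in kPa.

Boussinesq vertical stress below a point load on an elastic half-space:
Δσ_z = 3P/(2πz²) · [1 + (r/z)²]^(−5/2)
r/z = 0.98/2 = 0.49; [1+(r/z)²]^(−5/2) = 0.58393.
Δσ_z = 3×2330/(2π×2²) × 0.58393 = 278.12 × 0.58393 = 162.4 kPa

Δσ_z ≈ 162 kPa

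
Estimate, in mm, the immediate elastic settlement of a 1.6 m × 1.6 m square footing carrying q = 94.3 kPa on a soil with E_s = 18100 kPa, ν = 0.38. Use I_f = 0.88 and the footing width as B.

S_e ≈ 6.28 mm

Immediate (elastic) settlement: S_e = q·B·(1−ν²)/E_s · I_f.
S_e = 94.3 × 1.6 × (1 − 0.38²) / 18100 × 0.88
    = 94.3 × 1.6 × 0.8556 / 18100 × 0.88
    = 0.006276 m = 6.276 mm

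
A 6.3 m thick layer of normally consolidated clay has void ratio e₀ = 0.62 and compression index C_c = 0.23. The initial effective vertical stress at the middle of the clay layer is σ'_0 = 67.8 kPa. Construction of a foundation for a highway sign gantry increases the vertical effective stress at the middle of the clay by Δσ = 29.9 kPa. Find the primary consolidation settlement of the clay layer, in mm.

Final effective stress: σ'_f = σ'_0 + Δσ = 67.8 + 29.9 = 97.7 kPa.
Normally consolidated clay, so the full stress increment lies on the virgin compression line:
S_c = C_c·H/(1+e₀)·log₁₀(σ'_f/σ'_0) = 0.23×6.3/(1+0.62)×log₁₀(97.7/67.8)
    = 0.89444 × 0.15866 = 0.1419 m

S_c ≈ 142 mm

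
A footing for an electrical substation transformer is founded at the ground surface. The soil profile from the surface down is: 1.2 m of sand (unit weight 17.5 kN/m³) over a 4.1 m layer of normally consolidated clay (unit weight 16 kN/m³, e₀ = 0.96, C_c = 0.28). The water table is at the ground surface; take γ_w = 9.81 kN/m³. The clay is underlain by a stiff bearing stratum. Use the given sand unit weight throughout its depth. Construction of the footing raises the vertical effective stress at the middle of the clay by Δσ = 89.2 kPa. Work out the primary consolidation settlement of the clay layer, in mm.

S_c ≈ 413 mm

Mid-depth of clay below the ground surface: z = 1.2 + 4.1/2 = 3.25 m.
Total vertical stress at mid-clay: σ_v = 17.5×1.2 + 16×2.05 = 53.8 kPa.
Pore pressure: u = 9.81×(3.25 − 0) = 31.883 kPa.
Initial effective stress: σ'_0 = σ_v − u = 53.8 − 31.883 = 21.917 kPa.
Final effective stress: σ'_f = σ'_0 + Δσ = 21.917 + 89.2 = 111.12 kPa.
Normally consolidated clay, so the full stress increment lies on the virgin compression line:
S_c = C_c·H/(1+e₀)·log₁₀(σ'_f/σ'_0) = 0.28×4.1/(1+0.96)×log₁₀(111.12/21.917)
    = 0.58571 × 0.70501 = 0.4129 m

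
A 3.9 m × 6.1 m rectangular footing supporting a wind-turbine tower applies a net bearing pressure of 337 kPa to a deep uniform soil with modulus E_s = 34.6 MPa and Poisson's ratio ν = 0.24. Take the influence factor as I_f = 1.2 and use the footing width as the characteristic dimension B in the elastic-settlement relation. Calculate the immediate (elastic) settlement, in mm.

S_e ≈ 43 mm

Immediate (elastic) settlement: S_e = q·B·(1−ν²)/E_s · I_f.
E_s = 34.6 MPa = 34600 kPa.
S_e = 337 × 3.9 × (1 − 0.24²) / 34600 × 1.2
    = 337 × 3.9 × 0.9424 / 34600 × 1.2
    = 0.04296 m = 42.96 mm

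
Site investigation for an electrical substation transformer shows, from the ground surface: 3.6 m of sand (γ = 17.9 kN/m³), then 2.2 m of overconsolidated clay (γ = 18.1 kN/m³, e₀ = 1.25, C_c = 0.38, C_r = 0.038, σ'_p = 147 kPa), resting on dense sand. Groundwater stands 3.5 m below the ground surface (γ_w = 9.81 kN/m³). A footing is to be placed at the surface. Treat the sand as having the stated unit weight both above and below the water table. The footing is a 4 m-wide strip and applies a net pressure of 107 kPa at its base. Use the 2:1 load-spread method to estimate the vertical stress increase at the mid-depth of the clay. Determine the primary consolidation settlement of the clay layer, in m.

S_c ≈ 0.00835 m

Mid-depth of clay below the ground surface: z = 3.6 + 2.2/2 = 4.7 m.
Total vertical stress at mid-clay: σ_v = 17.9×3.6 + 18.1×1.1 = 84.35 kPa.
Pore pressure: u = 9.81×(4.7 − 3.5) = 11.772 kPa.
Initial effective stress: σ'_0 = σ_v − u = 84.35 − 11.772 = 72.578 kPa.
Stress increase at mid-clay by the 2:1 spreading method:
Δσ = qB/(B+z) = 107×4/(4+4.7) = 49.195 kPa
Final effective stress: σ'_f = 72.578 + 49.195 = 121.77 kPa.
σ'_f = 121.77 ≤ σ'_p = 147 kPa, so the clay remains overconsolidated and only the recompression index applies:
S_c = C_r·H/(1+e₀)·log₁₀(σ'_f/σ'_0) = 0.038×2.2/2.25×log₁₀(121.77/72.578)
    = 0.037156 × 0.22474 = 0.00835 m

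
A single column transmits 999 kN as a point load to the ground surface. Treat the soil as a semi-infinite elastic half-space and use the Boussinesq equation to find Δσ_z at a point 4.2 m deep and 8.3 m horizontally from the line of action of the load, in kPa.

Δσ_z ≈ 0.507 kPa

Boussinesq vertical stress below a point load on an elastic half-space:
Δσ_z = 3P/(2πz²) · [1 + (r/z)²]^(−5/2)
r/z = 8.3/4.2 = 1.9762; [1+(r/z)²]^(−5/2) = 0.018764.
Δσ_z = 3×999/(2π×4.2²) × 0.018764 = 27.04 × 0.018764 = 0.5074 kPa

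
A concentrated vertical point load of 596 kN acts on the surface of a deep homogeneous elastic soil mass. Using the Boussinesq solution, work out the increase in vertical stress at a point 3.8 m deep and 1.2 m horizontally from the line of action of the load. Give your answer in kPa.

Δσ_z ≈ 15.5 kPa

Boussinesq vertical stress below a point load on an elastic half-space:
Δσ_z = 3P/(2πz²) · [1 + (r/z)²]^(−5/2)
r/z = 1.2/3.8 = 0.31579; [1+(r/z)²]^(−5/2) = 0.78848.
Δσ_z = 3×596/(2π×3.8²) × 0.78848 = 19.707 × 0.78848 = 15.54 kPa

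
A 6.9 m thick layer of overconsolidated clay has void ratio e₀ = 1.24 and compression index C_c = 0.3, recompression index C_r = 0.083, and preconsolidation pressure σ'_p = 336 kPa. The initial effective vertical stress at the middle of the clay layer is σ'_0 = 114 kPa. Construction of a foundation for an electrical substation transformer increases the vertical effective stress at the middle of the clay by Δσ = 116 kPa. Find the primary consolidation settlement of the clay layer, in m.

Final effective stress: σ'_f = 114 + 116 = 230 kPa.
σ'_f = 230 ≤ σ'_p = 336 kPa, so the clay remains overconsolidated and only the recompression index applies:
S_c = C_r·H/(1+e₀)·log₁₀(σ'_f/σ'_0) = 0.083×6.9/2.24×log₁₀(230/114)
    = 0.25567 × 0.30482 = 0.07793 m

S_c ≈ 0.0779 m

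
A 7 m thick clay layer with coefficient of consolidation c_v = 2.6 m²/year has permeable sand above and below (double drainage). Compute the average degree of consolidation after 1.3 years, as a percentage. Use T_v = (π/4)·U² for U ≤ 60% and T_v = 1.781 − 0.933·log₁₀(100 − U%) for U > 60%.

Drainage path length: H_d = H/2 = 3.5 m (double drainage).
T_v = c_v·t/H_d² = 2.6×1.3/3.5² = 0.27592.
T_v = 0.27592 corresponds to the U ≤ 60% branch:
U = √(4T_v/π) = 0.5927

U ≈ 59.3 %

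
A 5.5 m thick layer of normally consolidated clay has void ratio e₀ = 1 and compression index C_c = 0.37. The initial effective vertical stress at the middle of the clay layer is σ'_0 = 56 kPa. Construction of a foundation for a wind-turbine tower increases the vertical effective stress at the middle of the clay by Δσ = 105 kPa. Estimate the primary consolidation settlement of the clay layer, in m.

S_c ≈ 0.467 m

Final effective stress: σ'_f = σ'_0 + Δσ = 56 + 105 = 161 kPa.
Normally consolidated clay, so the full stress increment lies on the virgin compression line:
S_c = C_c·H/(1+e₀)·log₁₀(σ'_f/σ'_0) = 0.37×5.5/(1+1)×log₁₀(161/56)
    = 1.0175 × 0.45864 = 0.4667 m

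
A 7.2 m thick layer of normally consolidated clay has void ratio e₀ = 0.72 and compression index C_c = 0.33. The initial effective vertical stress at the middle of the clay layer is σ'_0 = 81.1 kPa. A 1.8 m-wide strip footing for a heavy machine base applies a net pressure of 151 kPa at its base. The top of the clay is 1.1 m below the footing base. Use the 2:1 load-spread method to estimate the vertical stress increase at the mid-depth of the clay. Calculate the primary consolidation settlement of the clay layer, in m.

Mid-depth of clay below the footing base: z = 1.1 + 7.2/2 = 4.7 m.
Stress increase at mid-clay by the 2:1 spreading method:
Δσ = qB/(B+z) = 151×1.8/(1.8+4.7) = 41.815 kPa
Final effective stress: σ'_f = σ'_0 + Δσ = 81.1 + 41.815 = 122.91 kPa.
Normally consolidated clay, so the full stress increment lies on the virgin compression line:
S_c = C_c·H/(1+e₀)·log₁₀(σ'_f/σ'_0) = 0.33×7.2/(1+0.72)×log₁₀(122.91/81.1)
    = 1.3814 × 0.18057 = 0.2494 m

S_c ≈ 0.249 m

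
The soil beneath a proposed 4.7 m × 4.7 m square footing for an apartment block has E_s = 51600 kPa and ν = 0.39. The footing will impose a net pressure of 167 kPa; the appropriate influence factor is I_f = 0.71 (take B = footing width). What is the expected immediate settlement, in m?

S_e ≈ 0.00916 m

Immediate (elastic) settlement: S_e = q·B·(1−ν²)/E_s · I_f.
S_e = 167 × 4.7 × (1 − 0.39²) / 51600 × 0.71
    = 167 × 4.7 × 0.8479 / 51600 × 0.71
    = 0.009157 m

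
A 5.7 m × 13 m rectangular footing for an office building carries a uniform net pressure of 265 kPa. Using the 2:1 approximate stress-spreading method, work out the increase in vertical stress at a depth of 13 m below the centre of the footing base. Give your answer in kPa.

Δσ_z ≈ 40.4 kPa

By the 2:1 method the load spreads at 1 horizontal : 2 vertical, so at depth z the loaded area has grown by z in each plan dimension:
Δσ = qBL/((B+z)(L+z)) = 265×5.7×13/((5.7+13)(13+13)) = 40.388 kPa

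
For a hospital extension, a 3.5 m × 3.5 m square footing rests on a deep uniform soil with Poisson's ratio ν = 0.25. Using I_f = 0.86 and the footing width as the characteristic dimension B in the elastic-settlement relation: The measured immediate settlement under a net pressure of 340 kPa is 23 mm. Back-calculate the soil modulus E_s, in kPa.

S_e = q·B·(1−ν²)/E_s · I_f  ⇒  E_s = q·B·(1−ν²)·I_f / S_e.
E_s = 340 × 3.5 × 0.9375 × 0.86 / 0.023 = 41710 kPa

E_s ≈ 41700 kPa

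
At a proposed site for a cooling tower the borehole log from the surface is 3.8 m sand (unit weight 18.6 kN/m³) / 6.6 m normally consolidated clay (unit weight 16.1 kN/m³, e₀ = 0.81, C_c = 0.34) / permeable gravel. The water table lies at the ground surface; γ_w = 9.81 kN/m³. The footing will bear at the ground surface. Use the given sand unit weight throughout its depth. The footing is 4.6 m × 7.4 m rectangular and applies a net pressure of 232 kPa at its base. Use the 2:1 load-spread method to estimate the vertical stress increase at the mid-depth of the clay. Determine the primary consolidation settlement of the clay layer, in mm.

S_c ≈ 334 mm

Mid-depth of clay below the ground surface: z = 3.8 + 6.6/2 = 7.1 m.
Total vertical stress at mid-clay: σ_v = 18.6×3.8 + 16.1×3.3 = 123.81 kPa.
Pore pressure: u = 9.81×(7.1 − 0) = 69.651 kPa.
Initial effective stress: σ'_0 = σ_v − u = 123.81 − 69.651 = 54.159 kPa.
Stress increase at mid-clay by the 2:1 spreading method:
Δσ = qBL/((B+z)(L+z)) = 232×4.6×7.4/((4.6+7.1)(7.4+7.1)) = 46.55 kPa
Final effective stress: σ'_f = σ'_0 + Δσ = 54.159 + 46.55 = 100.71 kPa.
Normally consolidated clay, so the full stress increment lies on the virgin compression line:
S_c = C_c·H/(1+e₀)·log₁₀(σ'_f/σ'_0) = 0.34×6.6/(1+0.81)×log₁₀(100.71/54.159)
    = 1.2398 × 0.2694 = 0.334 m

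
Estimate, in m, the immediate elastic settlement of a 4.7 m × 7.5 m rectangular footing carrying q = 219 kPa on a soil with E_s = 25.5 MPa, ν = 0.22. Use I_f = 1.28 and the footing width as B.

Immediate (elastic) settlement: S_e = q·B·(1−ν²)/E_s · I_f.
E_s = 25.5 MPa = 25500 kPa.
S_e = 219 × 4.7 × (1 − 0.22²) / 25500 × 1.28
    = 219 × 4.7 × 0.9516 / 25500 × 1.28
    = 0.04917 m

S_e ≈ 0.0492 m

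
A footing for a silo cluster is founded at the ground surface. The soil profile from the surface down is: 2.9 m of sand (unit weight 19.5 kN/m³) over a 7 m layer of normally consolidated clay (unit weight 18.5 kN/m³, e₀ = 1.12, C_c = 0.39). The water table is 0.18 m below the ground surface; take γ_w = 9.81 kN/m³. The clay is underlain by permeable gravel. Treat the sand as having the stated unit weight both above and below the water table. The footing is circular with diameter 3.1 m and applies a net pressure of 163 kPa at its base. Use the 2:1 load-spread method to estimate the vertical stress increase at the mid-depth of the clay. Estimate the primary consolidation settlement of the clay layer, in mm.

S_c ≈ 142 mm

Mid-depth of clay below the ground surface: z = 2.9 + 7/2 = 6.4 m.
Total vertical stress at mid-clay: σ_v = 19.5×2.9 + 18.5×3.5 = 121.3 kPa.
Pore pressure: u = 9.81×(6.4 − 0.18) = 61.018 kPa.
Initial effective stress: σ'_0 = σ_v − u = 121.3 − 61.018 = 60.282 kPa.
Stress increase at mid-clay by the 2:1 spreading method:
Δσ ≈ qD²/(D+z)² = 163×3.1²/(3.1+6.4)² = 17.357 kPa
Final effective stress: σ'_f = σ'_0 + Δσ = 60.282 + 17.357 = 77.639 kPa.
Normally consolidated clay, so the full stress increment lies on the virgin compression line:
S_c = C_c·H/(1+e₀)·log₁₀(σ'_f/σ'_0) = 0.39×7/(1+1.12)×log₁₀(77.639/60.282)
    = 1.2877 × 0.10989 = 0.1415 m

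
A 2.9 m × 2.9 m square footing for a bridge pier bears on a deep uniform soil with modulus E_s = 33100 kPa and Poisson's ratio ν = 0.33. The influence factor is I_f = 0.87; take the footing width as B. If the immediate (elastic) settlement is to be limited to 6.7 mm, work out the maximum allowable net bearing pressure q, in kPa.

S_e = q·B·(1−ν²)/E_s · I_f  ⇒  q = S_e·E_s / (B·(1−ν²)·I_f).
q = 0.0067 × 33100 / (2.9 × 0.8911 × 0.87) = 98.64 kPa

q ≈ 98.6 kPa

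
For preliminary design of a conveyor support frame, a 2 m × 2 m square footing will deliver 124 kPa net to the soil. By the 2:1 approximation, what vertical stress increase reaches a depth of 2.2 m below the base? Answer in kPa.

Δσ_z ≈ 28.1 kPa

By the 2:1 method the load spreads at 1 horizontal : 2 vertical, so at depth z the loaded area has grown by z in each plan dimension:
Δσ = qBL/((B+z)(L+z)) = 124×2×2/((2+2.2)(2+2.2)) = 28.118 kPa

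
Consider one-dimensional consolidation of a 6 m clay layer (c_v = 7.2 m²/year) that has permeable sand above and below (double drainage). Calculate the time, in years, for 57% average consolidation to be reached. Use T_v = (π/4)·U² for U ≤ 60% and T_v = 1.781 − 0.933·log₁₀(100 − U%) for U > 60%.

t ≈ 0.319 years

Drainage path length: H_d = H/2 = 3 m (double drainage).
U ≤ 60%: T_v = (π/4)·U² = (π/4)×0.57² = 0.25518.
t = T_v·H_d²/c_v = 0.25518×3²/7.2 = 0.319 years.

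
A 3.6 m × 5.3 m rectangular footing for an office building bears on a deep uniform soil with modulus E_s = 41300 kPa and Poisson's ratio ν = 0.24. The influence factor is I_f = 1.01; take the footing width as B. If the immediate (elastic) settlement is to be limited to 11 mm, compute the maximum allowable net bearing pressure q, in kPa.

S_e = q·B·(1−ν²)/E_s · I_f  ⇒  q = S_e·E_s / (B·(1−ν²)·I_f).
q = 0.011 × 41300 / (3.6 × 0.9424 × 1.01) = 132.6 kPa

q ≈ 133 kPa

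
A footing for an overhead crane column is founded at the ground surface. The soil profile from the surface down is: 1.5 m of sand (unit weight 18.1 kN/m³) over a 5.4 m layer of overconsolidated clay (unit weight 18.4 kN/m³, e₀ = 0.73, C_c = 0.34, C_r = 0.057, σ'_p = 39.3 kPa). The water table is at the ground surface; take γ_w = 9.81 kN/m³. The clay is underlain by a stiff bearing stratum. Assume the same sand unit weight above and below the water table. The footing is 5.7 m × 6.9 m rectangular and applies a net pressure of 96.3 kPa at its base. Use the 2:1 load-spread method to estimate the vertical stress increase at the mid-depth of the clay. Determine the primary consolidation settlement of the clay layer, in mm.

S_c ≈ 274 mm

Mid-depth of clay below the ground surface: z = 1.5 + 5.4/2 = 4.2 m.
Total vertical stress at mid-clay: σ_v = 18.1×1.5 + 18.4×2.7 = 76.83 kPa.
Pore pressure: u = 9.81×(4.2 − 0) = 41.202 kPa.
Initial effective stress: σ'_0 = σ_v − u = 76.83 − 41.202 = 35.628 kPa.
Stress increase at mid-clay by the 2:1 spreading method:
Δσ = qBL/((B+z)(L+z)) = 96.3×5.7×6.9/((5.7+4.2)(6.9+4.2)) = 34.466 kPa
Final effective stress: σ'_f = 35.628 + 34.466 = 70.094 kPa.
σ'_f = 70.094 > σ'_p = 39.3 kPa, so the stress path crosses the preconsolidation pressure — recompression up to σ'_p, then virgin compression beyond:
S_c = H/(1+e₀)·[C_r·log₁₀(σ'_p/σ'_0) + C_c·log₁₀(σ'_f/σ'_p)]
    = 5.4/1.73 × [0.057×log₁₀(39.3/35.628) + 0.34×log₁₀(70.094/39.3)]
    = 3.1214 × [0.0024283 + 0.085438] = 0.2743 m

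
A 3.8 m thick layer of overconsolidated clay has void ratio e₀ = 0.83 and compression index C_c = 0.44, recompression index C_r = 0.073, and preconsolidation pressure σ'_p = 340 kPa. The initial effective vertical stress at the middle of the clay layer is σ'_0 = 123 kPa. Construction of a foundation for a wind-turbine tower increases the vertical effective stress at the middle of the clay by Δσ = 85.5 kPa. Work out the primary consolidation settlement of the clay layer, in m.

S_c ≈ 0.0347 m

Final effective stress: σ'_f = 123 + 85.5 = 208.5 kPa.
σ'_f = 208.5 ≤ σ'_p = 340 kPa, so the clay remains overconsolidated and only the recompression index applies:
S_c = C_r·H/(1+e₀)·log₁₀(σ'_f/σ'_0) = 0.073×3.8/1.83×log₁₀(208.5/123)
    = 0.15158 × 0.2292 = 0.03474 m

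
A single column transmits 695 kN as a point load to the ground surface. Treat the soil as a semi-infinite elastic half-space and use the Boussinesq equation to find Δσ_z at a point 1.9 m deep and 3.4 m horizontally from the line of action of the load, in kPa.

Δσ_z ≈ 2.54 kPa

Boussinesq vertical stress below a point load on an elastic half-space:
Δσ_z = 3P/(2πz²) · [1 + (r/z)²]^(−5/2)
r/z = 3.4/1.9 = 1.7895; [1+(r/z)²]^(−5/2) = 0.027625.
Δσ_z = 3×695/(2π×1.9²) × 0.027625 = 91.922 × 0.027625 = 2.539 kPa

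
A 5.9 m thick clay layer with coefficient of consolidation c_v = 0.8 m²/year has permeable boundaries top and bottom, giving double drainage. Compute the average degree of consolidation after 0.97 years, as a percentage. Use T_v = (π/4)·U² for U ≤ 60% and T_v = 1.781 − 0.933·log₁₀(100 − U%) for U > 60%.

Drainage path length: H_d = H/2 = 2.95 m (double drainage).
T_v = c_v·t/H_d² = 0.8×0.97/2.95² = 0.08917.
T_v = 0.08917 corresponds to the U ≤ 60% branch:
U = √(4T_v/π) = 0.3369

U ≈ 33.7 %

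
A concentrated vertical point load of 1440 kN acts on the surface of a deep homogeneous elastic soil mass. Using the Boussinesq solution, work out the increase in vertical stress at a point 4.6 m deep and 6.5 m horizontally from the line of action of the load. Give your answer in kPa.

Boussinesq vertical stress below a point load on an elastic half-space:
Δσ_z = 3P/(2πz²) · [1 + (r/z)²]^(−5/2)
r/z = 6.5/4.6 = 1.413; [1+(r/z)²]^(−5/2) = 0.064327.
Δσ_z = 3×1440/(2π×4.6²) × 0.064327 = 32.493 × 0.064327 = 2.09 kPa

Δσ_z ≈ 2.09 kPa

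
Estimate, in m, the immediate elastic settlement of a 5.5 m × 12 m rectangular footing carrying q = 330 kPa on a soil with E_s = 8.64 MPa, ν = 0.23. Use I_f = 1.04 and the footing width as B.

Immediate (elastic) settlement: S_e = q·B·(1−ν²)/E_s · I_f.
E_s = 8.64 MPa = 8640 kPa.
S_e = 330 × 5.5 × (1 − 0.23²) / 8640 × 1.04
    = 330 × 5.5 × 0.9471 / 8640 × 1.04
    = 0.2069 m

S_e ≈ 0.207 m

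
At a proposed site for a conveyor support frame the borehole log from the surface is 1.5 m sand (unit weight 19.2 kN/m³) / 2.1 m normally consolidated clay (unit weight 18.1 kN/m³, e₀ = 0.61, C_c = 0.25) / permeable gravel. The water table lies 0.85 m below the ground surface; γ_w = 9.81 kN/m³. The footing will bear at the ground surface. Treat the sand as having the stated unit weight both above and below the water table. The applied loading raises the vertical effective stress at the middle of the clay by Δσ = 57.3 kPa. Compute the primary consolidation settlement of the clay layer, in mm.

S_c ≈ 148 mm

Mid-depth of clay below the ground surface: z = 1.5 + 2.1/2 = 2.55 m.
Total vertical stress at mid-clay: σ_v = 19.2×1.5 + 18.1×1.05 = 47.805 kPa.
Pore pressure: u = 9.81×(2.55 − 0.85) = 16.677 kPa.
Initial effective stress: σ'_0 = σ_v − u = 47.805 − 16.677 = 31.128 kPa.
Final effective stress: σ'_f = σ'_0 + Δσ = 31.128 + 57.3 = 88.428 kPa.
Normally consolidated clay, so the full stress increment lies on the virgin compression line:
S_c = C_c·H/(1+e₀)·log₁₀(σ'_f/σ'_0) = 0.25×2.1/(1+0.61)×log₁₀(88.428/31.128)
    = 0.32609 × 0.45344 = 0.1479 m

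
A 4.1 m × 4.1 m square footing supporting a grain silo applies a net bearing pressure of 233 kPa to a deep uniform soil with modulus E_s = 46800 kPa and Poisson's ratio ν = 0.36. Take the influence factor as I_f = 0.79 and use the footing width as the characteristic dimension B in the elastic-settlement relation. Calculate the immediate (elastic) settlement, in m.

S_e ≈ 0.014 m

Immediate (elastic) settlement: S_e = q·B·(1−ν²)/E_s · I_f.
S_e = 233 × 4.1 × (1 − 0.36²) / 46800 × 0.79
    = 233 × 4.1 × 0.8704 / 46800 × 0.79
    = 0.01404 m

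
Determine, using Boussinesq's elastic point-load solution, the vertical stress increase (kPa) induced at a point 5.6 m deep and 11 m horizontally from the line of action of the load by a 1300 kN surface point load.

Δσ_z ≈ 0.38 kPa

Boussinesq vertical stress below a point load on an elastic half-space:
Δσ_z = 3P/(2πz²) · [1 + (r/z)²]^(−5/2)
r/z = 11/5.6 = 1.9643; [1+(r/z)²]^(−5/2) = 0.01922.
Δσ_z = 3×1300/(2π×5.6²) × 0.01922 = 19.793 × 0.01922 = 0.3804 kPa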